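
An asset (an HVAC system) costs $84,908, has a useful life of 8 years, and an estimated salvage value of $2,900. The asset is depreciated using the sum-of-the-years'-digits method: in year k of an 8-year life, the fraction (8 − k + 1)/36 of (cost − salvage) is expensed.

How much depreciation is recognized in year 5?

$9,112

Depreciable base = $84,908 − $2,900 = $82,008.
Sum of the years' digits = 8+7+6+5+4+3+2+1 = 36.
Year 1: $82,008 × 8/36 = $18,224. Book value $66,684.
Year 2: $82,008 × 7/36 = $15,946. Book value $50,738.
Year 3: $82,008 × 6/36 = $13,668. Book value $37,070.
Year 4: $82,008 × 5/36 = $11,390. Book value $25,680.
Year 5: $82,008 × 4/36 = $9,112. Book value $16,568.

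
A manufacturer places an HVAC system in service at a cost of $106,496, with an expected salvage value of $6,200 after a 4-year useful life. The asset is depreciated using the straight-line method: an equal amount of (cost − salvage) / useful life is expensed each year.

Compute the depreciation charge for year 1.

Depreciable base = $106,496 − $6,200 = $100,296.
Annual expense = $100,296 / 4 = $25,074.

$25,074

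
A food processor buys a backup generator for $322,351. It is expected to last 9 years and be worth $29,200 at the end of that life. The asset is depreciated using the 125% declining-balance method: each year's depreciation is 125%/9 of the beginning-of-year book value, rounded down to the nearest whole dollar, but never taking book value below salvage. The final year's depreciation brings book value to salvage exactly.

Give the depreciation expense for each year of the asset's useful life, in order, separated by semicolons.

Depreciable base = $322,351 − $29,200 = $293,151.
Year 1: ⌊$322,351 × 125%/9⌋ = $44,770. Book value $277,581.
Year 2: ⌊$277,581 × 125%/9⌋ = $38,552. Book value $239,029.
Year 3: ⌊$239,029 × 125%/9⌋ = $33,198. Book value $205,831.
Year 4: ⌊$205,831 × 125%/9⌋ = $28,587. Book value $177,244.
Year 5: ⌊$177,244 × 125%/9⌋ = $24,617. Book value $152,627.
Year 6: ⌊$152,627 × 125%/9⌋ = $21,198. Book value $131,429.
Year 7: ⌊$131,429 × 125%/9⌋ = $18,254. Book value $113,175.
Year 8: ⌊$113,175 × 125%/9⌋ = $15,718. Book value $97,457.
Year 9 (final): $97,457 − $29,200 = $68,257. Book value $29,200.

$44,770; $38,552; $33,198; $28,587; $24,617; $21,198; $18,254; $15,718; $68,257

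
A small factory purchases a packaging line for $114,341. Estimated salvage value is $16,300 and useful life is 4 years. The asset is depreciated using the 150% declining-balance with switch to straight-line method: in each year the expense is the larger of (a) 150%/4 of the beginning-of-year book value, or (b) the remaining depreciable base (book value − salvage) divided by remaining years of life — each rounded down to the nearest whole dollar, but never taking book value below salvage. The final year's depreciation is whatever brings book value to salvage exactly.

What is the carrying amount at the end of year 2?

Depreciable base = $114,341 − $16,300 = $98,041.
Year 1: DB = ⌊$114,341 × 150%/4⌋ = $42,877; SL = ⌊$98,041/4⌋ = $24,510 → take DB $42,877. Book value $71,464.
Year 2: DB = ⌊$71,464 × 150%/4⌋ = $26,799; SL = ⌊$55,164/3⌋ = $18,388 → take DB $26,799. Book value $44,665.

$44,665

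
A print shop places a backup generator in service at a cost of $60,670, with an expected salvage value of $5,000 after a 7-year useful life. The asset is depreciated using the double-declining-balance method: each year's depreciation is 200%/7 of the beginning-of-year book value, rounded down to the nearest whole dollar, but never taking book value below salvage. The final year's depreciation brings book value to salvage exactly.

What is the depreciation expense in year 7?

Depreciable base = $60,670 − $5,000 = $55,670.
Year 1: ⌊$60,670 × 200%/7⌋ = $17,334. Book value $43,336.
Year 2: ⌊$43,336 × 200%/7⌋ = $12,381. Book value $30,955.
Year 3: ⌊$30,955 × 200%/7⌋ = $8,844. Book value $22,111.
Year 4: ⌊$22,111 × 200%/7⌋ = $6,317. Book value $15,794.
Year 5: ⌊$15,794 × 200%/7⌋ = $4,512. Book value $11,282.
Year 6: ⌊$11,282 × 200%/7⌋ = $3,223. Book value $8,059.
Year 7 (final): $8,059 − $5,000 = $3,059. Book value $5,000.

$3,059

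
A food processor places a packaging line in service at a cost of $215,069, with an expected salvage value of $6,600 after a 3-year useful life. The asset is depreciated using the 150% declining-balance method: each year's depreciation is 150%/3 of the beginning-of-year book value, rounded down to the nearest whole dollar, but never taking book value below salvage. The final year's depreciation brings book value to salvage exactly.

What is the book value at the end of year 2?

$53,768

Depreciable base = $215,069 − $6,600 = $208,469.
Year 1: ⌊$215,069 × 150%/3⌋ = $107,534. Book value $107,535.
Year 2: ⌊$107,535 × 150%/3⌋ = $53,767. Book value $53,768.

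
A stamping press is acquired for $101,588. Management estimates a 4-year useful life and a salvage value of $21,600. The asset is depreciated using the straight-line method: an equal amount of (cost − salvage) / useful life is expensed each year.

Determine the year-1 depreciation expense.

Depreciable base = $101,588 − $21,600 = $79,988.
Annual expense = $79,988 / 4 = $19,997.

$19,997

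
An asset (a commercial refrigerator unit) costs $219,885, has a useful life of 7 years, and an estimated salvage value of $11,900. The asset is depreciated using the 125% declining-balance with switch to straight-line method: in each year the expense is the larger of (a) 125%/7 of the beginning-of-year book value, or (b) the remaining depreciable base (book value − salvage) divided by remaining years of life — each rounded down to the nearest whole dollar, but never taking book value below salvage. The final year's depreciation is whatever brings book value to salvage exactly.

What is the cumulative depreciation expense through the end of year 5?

Depreciable base = $219,885 − $11,900 = $207,985.
Year 1: DB = ⌊$219,885 × 125%/7⌋ = $39,265; SL = ⌊$207,985/7⌋ = $29,712 → take DB $39,265. Book value $180,620.
Year 2: DB = ⌊$180,620 × 125%/7⌋ = $32,253; SL = ⌊$168,720/6⌋ = $28,120 → take DB $32,253. Book value $148,367.
Year 3: DB = ⌊$148,367 × 125%/7⌋ = $26,494; SL = ⌊$136,467/5⌋ = $27,293 → take SL $27,293. Book value $121,074.
Year 4: DB = ⌊$121,074 × 125%/7⌋ = $21,620; SL = ⌊$109,174/4⌋ = $27,293 → take SL $27,293. Book value $93,781.
Year 5: DB = ⌊$93,781 × 125%/7⌋ = $16,746; SL = ⌊$81,881/3⌋ = $27,293 → take SL $27,293. Book value $66,488.
Accumulated through year 5 = $219,885 − $66,488 = $153,397.

$153,397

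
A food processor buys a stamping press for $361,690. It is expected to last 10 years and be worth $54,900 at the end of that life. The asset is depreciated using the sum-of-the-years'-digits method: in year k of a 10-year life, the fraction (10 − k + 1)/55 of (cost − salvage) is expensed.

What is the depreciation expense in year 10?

Depreciable base = $361,690 − $54,900 = $306,790.
Sum of the years' digits = 10+9+8+7+6+5+4+3+2+1 = 55.
Year 1: $306,790 × 10/55 = $55,780. Book value $305,910.
Year 2: $306,790 × 9/55 = $50,202. Book value $255,708.
Year 3: $306,790 × 8/55 = $44,624. Book value $211,084.
Year 4: $306,790 × 7/55 = $39,046. Book value $172,038.
Year 5: $306,790 × 6/55 = $33,468. Book value $138,570.
Year 6: $306,790 × 5/55 = $27,890. Book value $110,680.
Year 7: $306,790 × 4/55 = $22,312. Book value $88,368.
Year 8: $306,790 × 3/55 = $16,734. Book value $71,634.
Year 9: $306,790 × 2/55 = $11,156. Book value $60,478.
Year 10: $306,790 × 1/55 = $5,578. Book value $54,900.

$5,578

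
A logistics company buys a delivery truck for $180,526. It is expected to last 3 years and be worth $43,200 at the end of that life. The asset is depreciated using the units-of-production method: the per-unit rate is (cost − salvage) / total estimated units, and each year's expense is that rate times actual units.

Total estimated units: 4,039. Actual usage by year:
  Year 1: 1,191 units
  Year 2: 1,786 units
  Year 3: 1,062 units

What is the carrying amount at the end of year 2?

$79,308

Depreciable base = $180,526 − $43,200 = $137,326.
Rate = $137,326 / 4,039 units = $34 per unit.
Year 1: 1,191 × $34 = $40,494. Book value $140,032.
Year 2: 1,786 × $34 = $60,724. Book value $79,308.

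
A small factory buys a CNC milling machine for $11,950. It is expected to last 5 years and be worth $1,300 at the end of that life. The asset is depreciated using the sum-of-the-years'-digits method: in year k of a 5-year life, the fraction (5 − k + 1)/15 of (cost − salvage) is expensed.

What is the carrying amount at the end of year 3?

Depreciable base = $11,950 − $1,300 = $10,650.
Sum of the years' digits = 5+4+3+2+1 = 15.
Year 1: $10,650 × 5/15 = $3,550. Book value $8,400.
Year 2: $10,650 × 4/15 = $2,840. Book value $5,560.
Year 3: $10,650 × 3/15 = $2,130. Book value $3,430.

$3,430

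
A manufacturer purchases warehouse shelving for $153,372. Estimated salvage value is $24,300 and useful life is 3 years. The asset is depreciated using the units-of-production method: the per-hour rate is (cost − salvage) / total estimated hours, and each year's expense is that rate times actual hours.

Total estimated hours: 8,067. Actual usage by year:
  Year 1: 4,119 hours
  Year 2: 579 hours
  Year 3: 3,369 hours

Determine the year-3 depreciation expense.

$53,904

Depreciable base = $153,372 − $24,300 = $129,072.
Rate = $129,072 / 8,067 hours = $16 per hour.
Year 1: 4,119 × $16 = $65,904. Book value $87,468.
Year 2: 579 × $16 = $9,264. Book value $78,204.
Year 3: 3,369 × $16 = $53,904. Book value $24,300.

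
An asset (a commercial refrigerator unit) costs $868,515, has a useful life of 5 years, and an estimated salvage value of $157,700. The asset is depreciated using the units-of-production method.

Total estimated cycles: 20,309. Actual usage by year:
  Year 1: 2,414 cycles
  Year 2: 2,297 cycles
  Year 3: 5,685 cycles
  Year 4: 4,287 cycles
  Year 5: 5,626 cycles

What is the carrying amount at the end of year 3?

Depreciable base = $868,515 − $157,700 = $710,815.
Rate = $710,815 / 20,309 cycles = $35 per cycle.
Year 1: 2,414 × $35 = $84,490. Book value $784,025.
Year 2: 2,297 × $35 = $80,395. Book value $703,630.
Year 3: 5,685 × $35 = $198,975. Book value $504,655.

$504,655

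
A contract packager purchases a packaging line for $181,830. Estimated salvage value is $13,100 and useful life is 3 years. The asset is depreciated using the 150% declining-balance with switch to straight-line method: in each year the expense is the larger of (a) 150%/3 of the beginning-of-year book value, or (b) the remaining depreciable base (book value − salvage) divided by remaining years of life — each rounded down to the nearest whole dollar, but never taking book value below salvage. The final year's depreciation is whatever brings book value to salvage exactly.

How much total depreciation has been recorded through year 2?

$136,372

Depreciable base = $181,830 − $13,100 = $168,730.
Year 1: DB = ⌊$181,830 × 150%/3⌋ = $90,915; SL = ⌊$168,730/3⌋ = $56,243 → take DB $90,915. Book value $90,915.
Year 2: DB = ⌊$90,915 × 150%/3⌋ = $45,457; SL = ⌊$77,815/2⌋ = $38,907 → take DB $45,457. Book value $45,458.
Accumulated through year 2 = $181,830 − $45,458 = $136,372.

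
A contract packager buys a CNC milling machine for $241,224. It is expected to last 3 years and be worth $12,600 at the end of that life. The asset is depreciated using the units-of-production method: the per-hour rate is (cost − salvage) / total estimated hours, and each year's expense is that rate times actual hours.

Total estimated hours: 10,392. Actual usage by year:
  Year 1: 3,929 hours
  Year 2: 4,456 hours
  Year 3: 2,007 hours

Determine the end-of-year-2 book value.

$56,754

Depreciable base = $241,224 − $12,600 = $228,624.
Rate = $228,624 / 10,392 hours = $22 per hour.
Year 1: 3,929 × $22 = $86,438. Book value $154,786.
Year 2: 4,456 × $22 = $98,032. Book value $56,754.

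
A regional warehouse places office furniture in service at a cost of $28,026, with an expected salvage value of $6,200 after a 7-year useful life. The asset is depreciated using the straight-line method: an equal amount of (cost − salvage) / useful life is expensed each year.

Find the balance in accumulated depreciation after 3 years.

$9,354

Depreciable base = $28,026 − $6,200 = $21,826.
Annual expense = $21,826 / 7 = $3,118.
End of year 1: book value $24,908.
End of year 2: book value $21,790.
End of year 3: book value $18,672.
Accumulated through year 3 = $28,026 − $18,672 = $9,354.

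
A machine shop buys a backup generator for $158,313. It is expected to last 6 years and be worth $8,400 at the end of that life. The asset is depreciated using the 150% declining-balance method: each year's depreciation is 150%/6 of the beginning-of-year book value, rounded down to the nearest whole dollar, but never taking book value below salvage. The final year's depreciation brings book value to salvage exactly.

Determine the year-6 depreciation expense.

$29,169

Depreciable base = $158,313 − $8,400 = $149,913.
Year 1: ⌊$158,313 × 150%/6⌋ = $39,578. Book value $118,735.
Year 2: ⌊$118,735 × 150%/6⌋ = $29,683. Book value $89,052.
Year 3: ⌊$89,052 × 150%/6⌋ = $22,263. Book value $66,789.
Year 4: ⌊$66,789 × 150%/6⌋ = $16,697. Book value $50,092.
Year 5: ⌊$50,092 × 150%/6⌋ = $12,523. Book value $37,569.
Year 6 (final): $37,569 − $8,400 = $29,169. Book value $8,400.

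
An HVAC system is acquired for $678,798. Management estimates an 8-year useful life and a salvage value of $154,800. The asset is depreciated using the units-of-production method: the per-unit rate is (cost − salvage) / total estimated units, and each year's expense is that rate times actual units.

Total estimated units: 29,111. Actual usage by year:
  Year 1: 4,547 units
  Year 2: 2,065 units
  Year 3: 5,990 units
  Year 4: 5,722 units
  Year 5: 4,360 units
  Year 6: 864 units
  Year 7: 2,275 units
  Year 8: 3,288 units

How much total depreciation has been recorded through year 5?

Depreciable base = $678,798 − $154,800 = $523,998.
Rate = $523,998 / 29,111 units = $18 per unit.
Year 1: 4,547 × $18 = $81,846. Book value $596,952.
Year 2: 2,065 × $18 = $37,170. Book value $559,782.
Year 3: 5,990 × $18 = $107,820. Book value $451,962.
Year 4: 5,722 × $18 = $102,996. Book value $348,966.
Year 5: 4,360 × $18 = $78,480. Book value $270,486.
Accumulated through year 5 = $678,798 − $270,486 = $408,312.

$408,312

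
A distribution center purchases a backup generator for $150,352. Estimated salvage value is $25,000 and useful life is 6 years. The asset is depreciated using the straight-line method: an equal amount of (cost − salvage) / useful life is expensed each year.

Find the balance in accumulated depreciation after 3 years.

Depreciable base = $150,352 − $25,000 = $125,352.
Annual expense = $125,352 / 6 = $20,892.
End of year 1: book value $129,460.
End of year 2: book value $108,568.
End of year 3: book value $87,676.
Accumulated through year 3 = $150,352 − $87,676 = $62,676.

$62,676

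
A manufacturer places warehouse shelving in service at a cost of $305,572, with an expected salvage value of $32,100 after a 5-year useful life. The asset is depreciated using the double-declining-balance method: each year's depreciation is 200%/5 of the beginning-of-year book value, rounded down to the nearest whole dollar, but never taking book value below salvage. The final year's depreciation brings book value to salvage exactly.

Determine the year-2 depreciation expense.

$73,337

Depreciable base = $305,572 − $32,100 = $273,472.
Year 1: ⌊$305,572 × 200%/5⌋ = $122,228. Book value $183,344.
Year 2: ⌊$183,344 × 200%/5⌋ = $73,337. Book value $110,007.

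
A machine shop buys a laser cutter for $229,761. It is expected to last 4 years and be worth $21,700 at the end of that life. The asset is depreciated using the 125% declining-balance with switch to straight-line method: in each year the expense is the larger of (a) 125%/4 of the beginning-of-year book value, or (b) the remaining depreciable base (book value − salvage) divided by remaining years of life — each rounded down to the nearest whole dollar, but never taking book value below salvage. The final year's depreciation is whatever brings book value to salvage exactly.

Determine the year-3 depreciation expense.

Depreciable base = $229,761 − $21,700 = $208,061.
Year 1: DB = ⌊$229,761 × 125%/4⌋ = $71,800; SL = ⌊$208,061/4⌋ = $52,015 → take DB $71,800. Book value $157,961.
Year 2: DB = ⌊$157,961 × 125%/4⌋ = $49,362; SL = ⌊$136,261/3⌋ = $45,420 → take DB $49,362. Book value $108,599.
Year 3: DB = ⌊$108,599 × 125%/4⌋ = $33,937; SL = ⌊$86,899/2⌋ = $43,449 → take SL $43,449. Book value $65,150.

$43,449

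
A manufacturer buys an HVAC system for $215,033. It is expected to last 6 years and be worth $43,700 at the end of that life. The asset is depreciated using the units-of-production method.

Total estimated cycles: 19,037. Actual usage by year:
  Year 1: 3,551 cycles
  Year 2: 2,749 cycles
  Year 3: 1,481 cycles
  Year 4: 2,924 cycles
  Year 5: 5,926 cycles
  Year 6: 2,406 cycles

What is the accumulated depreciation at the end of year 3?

$70,029

Depreciable base = $215,033 − $43,700 = $171,333.
Rate = $171,333 / 19,037 cycles = $9 per cycle.
Year 1: 3,551 × $9 = $31,959. Book value $183,074.
Year 2: 2,749 × $9 = $24,741. Book value $158,333.
Year 3: 1,481 × $9 = $13,329. Book value $145,004.
Accumulated through year 3 = $215,033 − $145,004 = $70,029.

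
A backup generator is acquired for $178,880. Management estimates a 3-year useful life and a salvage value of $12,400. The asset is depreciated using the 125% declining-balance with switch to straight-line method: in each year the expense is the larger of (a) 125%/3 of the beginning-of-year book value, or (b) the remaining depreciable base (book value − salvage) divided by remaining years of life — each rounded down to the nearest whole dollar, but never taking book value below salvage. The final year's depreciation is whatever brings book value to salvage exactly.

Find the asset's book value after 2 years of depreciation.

$58,374

Depreciable base = $178,880 − $12,400 = $166,480.
Year 1: DB = ⌊$178,880 × 125%/3⌋ = $74,533; SL = ⌊$166,480/3⌋ = $55,493 → take DB $74,533. Book value $104,347.
Year 2: DB = ⌊$104,347 × 125%/3⌋ = $43,477; SL = ⌊$91,947/2⌋ = $45,973 → take SL $45,973. Book value $58,374.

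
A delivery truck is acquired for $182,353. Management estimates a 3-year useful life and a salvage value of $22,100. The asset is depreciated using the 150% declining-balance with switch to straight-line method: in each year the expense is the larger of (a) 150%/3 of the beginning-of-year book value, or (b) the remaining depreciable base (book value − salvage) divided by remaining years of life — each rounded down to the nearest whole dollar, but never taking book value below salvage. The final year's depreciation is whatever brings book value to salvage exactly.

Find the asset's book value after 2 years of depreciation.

$45,589

Depreciable base = $182,353 − $22,100 = $160,253.
Year 1: DB = ⌊$182,353 × 150%/3⌋ = $91,176; SL = ⌊$160,253/3⌋ = $53,417 → take DB $91,176. Book value $91,177.
Year 2: DB = ⌊$91,177 × 150%/3⌋ = $45,588; SL = ⌊$69,077/2⌋ = $34,538 → take DB $45,588. Book value $45,589.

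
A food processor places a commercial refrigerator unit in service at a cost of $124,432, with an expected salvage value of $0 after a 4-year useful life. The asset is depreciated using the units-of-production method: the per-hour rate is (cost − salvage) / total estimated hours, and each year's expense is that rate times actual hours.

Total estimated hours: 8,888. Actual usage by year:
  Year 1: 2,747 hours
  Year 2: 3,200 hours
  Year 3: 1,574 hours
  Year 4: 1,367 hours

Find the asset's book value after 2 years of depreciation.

Depreciable base = $124,432 − $0 = $124,432.
Rate = $124,432 / 8,888 hours = $14 per hour.
Year 1: 2,747 × $14 = $38,458. Book value $85,974.
Year 2: 3,200 × $14 = $44,800. Book value $41,174.

$41,174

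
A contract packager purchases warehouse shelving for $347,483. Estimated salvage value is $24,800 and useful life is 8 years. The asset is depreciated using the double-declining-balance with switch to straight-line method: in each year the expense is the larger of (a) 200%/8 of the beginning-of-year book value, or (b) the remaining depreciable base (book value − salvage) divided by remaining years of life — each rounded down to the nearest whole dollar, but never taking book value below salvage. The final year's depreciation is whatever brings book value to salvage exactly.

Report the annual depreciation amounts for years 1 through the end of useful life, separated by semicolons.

Depreciable base = $347,483 − $24,800 = $322,683.
Year 1: DB = ⌊$347,483 × 200%/8⌋ = $86,870; SL = ⌊$322,683/8⌋ = $40,335 → take DB $86,870. Book value $260,613.
Year 2: DB = ⌊$260,613 × 200%/8⌋ = $65,153; SL = ⌊$235,813/7⌋ = $33,687 → take DB $65,153. Book value $195,460.
Year 3: DB = ⌊$195,460 × 200%/8⌋ = $48,865; SL = ⌊$170,660/6⌋ = $28,443 → take DB $48,865. Book value $146,595.
Year 4: DB = ⌊$146,595 × 200%/8⌋ = $36,648; SL = ⌊$121,795/5⌋ = $24,359 → take DB $36,648. Book value $109,947.
Year 5: DB = ⌊$109,947 × 200%/8⌋ = $27,486; SL = ⌊$85,147/4⌋ = $21,286 → take DB $27,486. Book value $82,461.
Year 6: DB = ⌊$82,461 × 200%/8⌋ = $20,615; SL = ⌊$57,661/3⌋ = $19,220 → take DB $20,615. Book value $61,846.
Year 7: DB = ⌊$61,846 × 200%/8⌋ = $15,461; SL = ⌊$37,046/2⌋ = $18,523 → take SL $18,523. Book value $43,323.
Year 8 (final): $43,323 − $24,800 = $18,523. Book value $24,800.

$86,870; $65,153; $48,865; $36,648; $27,486; $20,615; $18,523; $18,523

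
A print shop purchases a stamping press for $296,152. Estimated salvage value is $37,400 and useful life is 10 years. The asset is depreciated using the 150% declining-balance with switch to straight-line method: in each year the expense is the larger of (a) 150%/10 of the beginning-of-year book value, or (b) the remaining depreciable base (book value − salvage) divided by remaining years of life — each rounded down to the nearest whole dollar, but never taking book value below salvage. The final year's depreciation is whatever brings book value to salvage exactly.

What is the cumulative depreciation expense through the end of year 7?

Depreciable base = $296,152 − $37,400 = $258,752.
Year 1: DB = ⌊$296,152 × 150%/10⌋ = $44,422; SL = ⌊$258,752/10⌋ = $25,875 → take DB $44,422. Book value $251,730.
Year 2: DB = ⌊$251,730 × 150%/10⌋ = $37,759; SL = ⌊$214,330/9⌋ = $23,814 → take DB $37,759. Book value $213,971.
Year 3: DB = ⌊$213,971 × 150%/10⌋ = $32,095; SL = ⌊$176,571/8⌋ = $22,071 → take DB $32,095. Book value $181,876.
Year 4: DB = ⌊$181,876 × 150%/10⌋ = $27,281; SL = ⌊$144,476/7⌋ = $20,639 → take DB $27,281. Book value $154,595.
Year 5: DB = ⌊$154,595 × 150%/10⌋ = $23,189; SL = ⌊$117,195/6⌋ = $19,532 → take DB $23,189. Book value $131,406.
Year 6: DB = ⌊$131,406 × 150%/10⌋ = $19,710; SL = ⌊$94,006/5⌋ = $18,801 → take DB $19,710. Book value $111,696.
Year 7: DB = ⌊$111,696 × 150%/10⌋ = $16,754; SL = ⌊$74,296/4⌋ = $18,574 → take SL $18,574. Book value $93,122.
Accumulated through year 7 = $296,152 − $93,122 = $203,030.

$203,030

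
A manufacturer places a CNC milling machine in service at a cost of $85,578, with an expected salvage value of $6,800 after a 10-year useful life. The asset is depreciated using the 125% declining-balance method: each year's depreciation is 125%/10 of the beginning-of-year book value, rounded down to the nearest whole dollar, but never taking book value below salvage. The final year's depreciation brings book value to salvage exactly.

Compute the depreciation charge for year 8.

$4,201

Depreciable base = $85,578 − $6,800 = $78,778.
Year 1: ⌊$85,578 × 125%/10⌋ = $10,697. Book value $74,881.
Year 2: ⌊$74,881 × 125%/10⌋ = $9,360. Book value $65,521.
Year 3: ⌊$65,521 × 125%/10⌋ = $8,190. Book value $57,331.
Year 4: ⌊$57,331 × 125%/10⌋ = $7,166. Book value $50,165.
Year 5: ⌊$50,165 × 125%/10⌋ = $6,270. Book value $43,895.
Year 6: ⌊$43,895 × 125%/10⌋ = $5,486. Book value $38,409.
Year 7: ⌊$38,409 × 125%/10⌋ = $4,801. Book value $33,608.
Year 8: ⌊$33,608 × 125%/10⌋ = $4,201. Book value $29,407.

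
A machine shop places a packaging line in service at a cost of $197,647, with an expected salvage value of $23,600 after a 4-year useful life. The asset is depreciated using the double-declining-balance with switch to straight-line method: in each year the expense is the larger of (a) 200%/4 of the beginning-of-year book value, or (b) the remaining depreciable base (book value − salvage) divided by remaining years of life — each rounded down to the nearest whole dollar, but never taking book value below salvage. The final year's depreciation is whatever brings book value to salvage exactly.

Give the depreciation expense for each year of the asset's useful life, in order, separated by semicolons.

$98,823; $49,412; $24,706; $1,106

Depreciable base = $197,647 − $23,600 = $174,047.
Year 1: DB = ⌊$197,647 × 200%/4⌋ = $98,823; SL = ⌊$174,047/4⌋ = $43,511 → take DB $98,823. Book value $98,824.
Year 2: DB = ⌊$98,824 × 200%/4⌋ = $49,412; SL = ⌊$75,224/3⌋ = $25,074 → take DB $49,412. Book value $49,412.
Year 3: DB = ⌊$49,412 × 200%/4⌋ = $24,706; SL = ⌊$25,812/2⌋ = $12,906 → take DB $24,706. Book value $24,706.
Year 4 (final): $24,706 − $23,600 = $1,106. Book value $23,600.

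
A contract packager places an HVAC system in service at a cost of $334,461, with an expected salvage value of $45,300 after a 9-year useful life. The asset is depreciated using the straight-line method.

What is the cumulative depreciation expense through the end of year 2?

$64,258

Depreciable base = $334,461 − $45,300 = $289,161.
Annual expense = $289,161 / 9 = $32,129.
End of year 1: book value $302,332.
End of year 2: book value $270,203.
Accumulated through year 2 = $334,461 − $270,203 = $64,258.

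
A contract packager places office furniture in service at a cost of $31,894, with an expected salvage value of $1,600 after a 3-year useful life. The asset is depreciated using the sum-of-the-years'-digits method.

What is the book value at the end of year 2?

Depreciable base = $31,894 − $1,600 = $30,294.
Sum of the years' digits = 3+2+1 = 6.
Year 1: $30,294 × 3/6 = $15,147. Book value $16,747.
Year 2: $30,294 × 2/6 = $10,098. Book value $6,649.

$6,649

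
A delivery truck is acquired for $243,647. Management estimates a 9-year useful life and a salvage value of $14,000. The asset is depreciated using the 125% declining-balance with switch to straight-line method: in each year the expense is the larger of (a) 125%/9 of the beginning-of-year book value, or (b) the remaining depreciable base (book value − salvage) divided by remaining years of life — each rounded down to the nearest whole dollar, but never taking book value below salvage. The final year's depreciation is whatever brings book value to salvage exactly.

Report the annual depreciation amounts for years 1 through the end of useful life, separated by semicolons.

Depreciable base = $243,647 − $14,000 = $229,647.
Year 1: DB = ⌊$243,647 × 125%/9⌋ = $33,839; SL = ⌊$229,647/9⌋ = $25,516 → take DB $33,839. Book value $209,808.
Year 2: DB = ⌊$209,808 × 125%/9⌋ = $29,140; SL = ⌊$195,808/8⌋ = $24,476 → take DB $29,140. Book value $180,668.
Year 3: DB = ⌊$180,668 × 125%/9⌋ = $25,092; SL = ⌊$166,668/7⌋ = $23,809 → take DB $25,092. Book value $155,576.
Year 4: DB = ⌊$155,576 × 125%/9⌋ = $21,607; SL = ⌊$141,576/6⌋ = $23,596 → take SL $23,596. Book value $131,980.
Year 5: DB = ⌊$131,980 × 125%/9⌋ = $18,330; SL = ⌊$117,980/5⌋ = $23,596 → take SL $23,596. Book value $108,384.
Year 6: DB = ⌊$108,384 × 125%/9⌋ = $15,053; SL = ⌊$94,384/4⌋ = $23,596 → take SL $23,596. Book value $84,788.
Year 7: DB = ⌊$84,788 × 125%/9⌋ = $11,776; SL = ⌊$70,788/3⌋ = $23,596 → take SL $23,596. Book value $61,192.
Year 8: DB = ⌊$61,192 × 125%/9⌋ = $8,498; SL = ⌊$47,192/2⌋ = $23,596 → take SL $23,596. Book value $37,596.
Year 9 (final): $37,596 − $14,000 = $23,596. Book value $14,000.

$33,839; $29,140; $25,092; $23,596; $23,596; $23,596; $23,596; $23,596; $23,596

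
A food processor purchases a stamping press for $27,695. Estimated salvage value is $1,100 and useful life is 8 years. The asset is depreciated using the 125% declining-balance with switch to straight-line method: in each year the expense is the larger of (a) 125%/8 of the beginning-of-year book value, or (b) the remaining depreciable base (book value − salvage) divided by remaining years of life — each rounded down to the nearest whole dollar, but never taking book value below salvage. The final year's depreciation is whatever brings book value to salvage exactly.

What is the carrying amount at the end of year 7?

Depreciable base = $27,695 − $1,100 = $26,595.
Year 1: DB = ⌊$27,695 × 125%/8⌋ = $4,327; SL = ⌊$26,595/8⌋ = $3,324 → take DB $4,327. Book value $23,368.
Year 2: DB = ⌊$23,368 × 125%/8⌋ = $3,651; SL = ⌊$22,268/7⌋ = $3,181 → take DB $3,651. Book value $19,717.
Year 3: DB = ⌊$19,717 × 125%/8⌋ = $3,080; SL = ⌊$18,617/6⌋ = $3,102 → take SL $3,102. Book value $16,615.
Year 4: DB = ⌊$16,615 × 125%/8⌋ = $2,596; SL = ⌊$15,515/5⌋ = $3,103 → take SL $3,103. Book value $13,512.
Year 5: DB = ⌊$13,512 × 125%/8⌋ = $2,111; SL = ⌊$12,412/4⌋ = $3,103 → take SL $3,103. Book value $10,409.
Year 6: DB = ⌊$10,409 × 125%/8⌋ = $1,626; SL = ⌊$9,309/3⌋ = $3,103 → take SL $3,103. Book value $7,306.
Year 7: DB = ⌊$7,306 × 125%/8⌋ = $1,141; SL = ⌊$6,206/2⌋ = $3,103 → take SL $3,103. Book value $4,203.

$4,203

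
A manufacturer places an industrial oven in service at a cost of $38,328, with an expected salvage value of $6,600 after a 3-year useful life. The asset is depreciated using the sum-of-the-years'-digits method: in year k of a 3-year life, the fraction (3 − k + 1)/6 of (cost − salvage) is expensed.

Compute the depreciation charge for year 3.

$5,288

Depreciable base = $38,328 − $6,600 = $31,728.
Sum of the years' digits = 3+2+1 = 6.
Year 1: $31,728 × 3/6 = $15,864. Book value $22,464.
Year 2: $31,728 × 2/6 = $10,576. Book value $11,888.
Year 3: $31,728 × 1/6 = $5,288. Book value $6,600.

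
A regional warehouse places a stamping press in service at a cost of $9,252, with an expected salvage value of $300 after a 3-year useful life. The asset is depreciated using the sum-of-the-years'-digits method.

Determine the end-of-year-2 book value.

Depreciable base = $9,252 − $300 = $8,952.
Sum of the years' digits = 3+2+1 = 6.
Year 1: $8,952 × 3/6 = $4,476. Book value $4,776.
Year 2: $8,952 × 2/6 = $2,984. Book value $1,792.

$1,792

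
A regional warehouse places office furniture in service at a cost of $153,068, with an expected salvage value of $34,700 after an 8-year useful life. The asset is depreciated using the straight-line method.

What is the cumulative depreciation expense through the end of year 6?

Depreciable base = $153,068 − $34,700 = $118,368.
Annual expense = $118,368 / 8 = $14,796.
End of year 1: book value $138,272.
End of year 2: book value $123,476.
End of year 3: book value $108,680.
End of year 4: book value $93,884.
End of year 5: book value $79,088.
End of year 6: book value $64,292.
Accumulated through year 6 = $153,068 − $64,292 = $88,776.

$88,776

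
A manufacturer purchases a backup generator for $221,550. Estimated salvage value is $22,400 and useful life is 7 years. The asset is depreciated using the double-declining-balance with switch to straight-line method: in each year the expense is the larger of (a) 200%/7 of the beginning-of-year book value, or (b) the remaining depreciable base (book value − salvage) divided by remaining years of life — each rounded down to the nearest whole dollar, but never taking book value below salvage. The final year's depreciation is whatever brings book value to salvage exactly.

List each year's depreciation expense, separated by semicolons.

Depreciable base = $221,550 − $22,400 = $199,150.
Year 1: DB = ⌊$221,550 × 200%/7⌋ = $63,300; SL = ⌊$199,150/7⌋ = $28,450 → take DB $63,300. Book value $158,250.
Year 2: DB = ⌊$158,250 × 200%/7⌋ = $45,214; SL = ⌊$135,850/6⌋ = $22,641 → take DB $45,214. Book value $113,036.
Year 3: DB = ⌊$113,036 × 200%/7⌋ = $32,296; SL = ⌊$90,636/5⌋ = $18,127 → take DB $32,296. Book value $80,740.
Year 4: DB = ⌊$80,740 × 200%/7⌋ = $23,068; SL = ⌊$58,340/4⌋ = $14,585 → take DB $23,068. Book value $57,672.
Year 5: DB = ⌊$57,672 × 200%/7⌋ = $16,477; SL = ⌊$35,272/3⌋ = $11,757 → take DB $16,477. Book value $41,195.
Year 6: DB = ⌊$41,195 × 200%/7⌋ = $11,770; SL = ⌊$18,795/2⌋ = $9,397 → take DB $11,770. Book value $29,425.
Year 7 (final): $29,425 − $22,400 = $7,025. Book value $22,400.

$63,300; $45,214; $32,296; $23,068; $16,477; $11,770; $7,025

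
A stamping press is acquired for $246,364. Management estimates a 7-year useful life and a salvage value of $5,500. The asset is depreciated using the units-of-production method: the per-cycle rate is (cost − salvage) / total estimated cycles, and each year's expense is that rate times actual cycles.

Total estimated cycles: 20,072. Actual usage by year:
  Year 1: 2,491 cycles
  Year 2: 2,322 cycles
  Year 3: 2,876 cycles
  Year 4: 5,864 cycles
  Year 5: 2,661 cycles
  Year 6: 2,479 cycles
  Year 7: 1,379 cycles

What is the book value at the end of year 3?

Depreciable base = $246,364 − $5,500 = $240,864.
Rate = $240,864 / 20,072 cycles = $12 per cycle.
Year 1: 2,491 × $12 = $29,892. Book value $216,472.
Year 2: 2,322 × $12 = $27,864. Book value $188,608.
Year 3: 2,876 × $12 = $34,512. Book value $154,096.

$154,096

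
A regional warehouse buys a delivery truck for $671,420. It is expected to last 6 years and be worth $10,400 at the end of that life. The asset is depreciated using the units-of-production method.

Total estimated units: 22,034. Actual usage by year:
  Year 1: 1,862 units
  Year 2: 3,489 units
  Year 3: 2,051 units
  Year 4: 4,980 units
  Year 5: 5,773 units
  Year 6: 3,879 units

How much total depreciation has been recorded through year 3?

Depreciable base = $671,420 − $10,400 = $661,020.
Rate = $661,020 / 22,034 units = $30 per unit.
Year 1: 1,862 × $30 = $55,860. Book value $615,560.
Year 2: 3,489 × $30 = $104,670. Book value $510,890.
Year 3: 2,051 × $30 = $61,530. Book value $449,360.
Accumulated through year 3 = $671,420 − $449,360 = $222,060.

$222,060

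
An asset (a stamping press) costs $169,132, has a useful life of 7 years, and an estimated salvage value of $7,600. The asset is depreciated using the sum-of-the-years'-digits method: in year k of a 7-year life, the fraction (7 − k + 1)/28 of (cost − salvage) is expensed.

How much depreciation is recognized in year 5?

Depreciable base = $169,132 − $7,600 = $161,532.
Sum of the years' digits = 7+6+5+4+3+2+1 = 28.
Year 1: $161,532 × 7/28 = $40,383. Book value $128,749.
Year 2: $161,532 × 6/28 = $34,614. Book value $94,135.
Year 3: $161,532 × 5/28 = $28,845. Book value $65,290.
Year 4: $161,532 × 4/28 = $23,076. Book value $42,214.
Year 5: $161,532 × 3/28 = $17,307. Book value $24,907.

$17,307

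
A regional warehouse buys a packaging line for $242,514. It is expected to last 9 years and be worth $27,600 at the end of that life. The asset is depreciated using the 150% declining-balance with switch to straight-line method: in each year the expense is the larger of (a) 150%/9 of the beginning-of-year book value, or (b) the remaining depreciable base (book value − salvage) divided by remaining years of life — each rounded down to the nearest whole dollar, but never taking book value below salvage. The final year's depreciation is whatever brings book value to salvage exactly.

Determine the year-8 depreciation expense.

Depreciable base = $242,514 − $27,600 = $214,914.
Year 1: DB = ⌊$242,514 × 150%/9⌋ = $40,419; SL = ⌊$214,914/9⌋ = $23,879 → take DB $40,419. Book value $202,095.
Year 2: DB = ⌊$202,095 × 150%/9⌋ = $33,682; SL = ⌊$174,495/8⌋ = $21,811 → take DB $33,682. Book value $168,413.
Year 3: DB = ⌊$168,413 × 150%/9⌋ = $28,068; SL = ⌊$140,813/7⌋ = $20,116 → take DB $28,068. Book value $140,345.
Year 4: DB = ⌊$140,345 × 150%/9⌋ = $23,390; SL = ⌊$112,745/6⌋ = $18,790 → take DB $23,390. Book value $116,955.
Year 5: DB = ⌊$116,955 × 150%/9⌋ = $19,492; SL = ⌊$89,355/5⌋ = $17,871 → take DB $19,492. Book value $97,463.
Year 6: DB = ⌊$97,463 × 150%/9⌋ = $16,243; SL = ⌊$69,863/4⌋ = $17,465 → take SL $17,465. Book value $79,998.
Year 7: DB = ⌊$79,998 × 150%/9⌋ = $13,333; SL = ⌊$52,398/3⌋ = $17,466 → take SL $17,466. Book value $62,532.
Year 8: DB = ⌊$62,532 × 150%/9⌋ = $10,422; SL = ⌊$34,932/2⌋ = $17,466 → take SL $17,466. Book value $45,066.

$17,466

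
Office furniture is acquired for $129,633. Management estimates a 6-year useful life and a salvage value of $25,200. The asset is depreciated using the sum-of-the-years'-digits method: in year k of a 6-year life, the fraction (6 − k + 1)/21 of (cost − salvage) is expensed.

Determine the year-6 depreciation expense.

$4,973

Depreciable base = $129,633 − $25,200 = $104,433.
Sum of the years' digits = 6+5+4+3+2+1 = 21.
Year 1: $104,433 × 6/21 = $29,838. Book value $99,795.
Year 2: $104,433 × 5/21 = $24,865. Book value $74,930.
Year 3: $104,433 × 4/21 = $19,892. Book value $55,038.
Year 4: $104,433 × 3/21 = $14,919. Book value $40,119.
Year 5: $104,433 × 2/21 = $9,946. Book value $30,173.
Year 6: $104,433 × 1/21 = $4,973. Book value $25,200.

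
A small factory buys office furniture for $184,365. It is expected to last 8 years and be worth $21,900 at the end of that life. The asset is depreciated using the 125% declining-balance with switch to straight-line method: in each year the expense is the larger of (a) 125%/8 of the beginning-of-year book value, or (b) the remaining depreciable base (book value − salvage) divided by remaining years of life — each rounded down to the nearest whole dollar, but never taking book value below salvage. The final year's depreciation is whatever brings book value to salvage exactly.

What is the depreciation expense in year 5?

$17,769

Depreciable base = $184,365 − $21,900 = $162,465.
Year 1: DB = ⌊$184,365 × 125%/8⌋ = $28,807; SL = ⌊$162,465/8⌋ = $20,308 → take DB $28,807. Book value $155,558.
Year 2: DB = ⌊$155,558 × 125%/8⌋ = $24,305; SL = ⌊$133,658/7⌋ = $19,094 → take DB $24,305. Book value $131,253.
Year 3: DB = ⌊$131,253 × 125%/8⌋ = $20,508; SL = ⌊$109,353/6⌋ = $18,225 → take DB $20,508. Book value $110,745.
Year 4: DB = ⌊$110,745 × 125%/8⌋ = $17,303; SL = ⌊$88,845/5⌋ = $17,769 → take SL $17,769. Book value $92,976.
Year 5: DB = ⌊$92,976 × 125%/8⌋ = $14,527; SL = ⌊$71,076/4⌋ = $17,769 → take SL $17,769. Book value $75,207.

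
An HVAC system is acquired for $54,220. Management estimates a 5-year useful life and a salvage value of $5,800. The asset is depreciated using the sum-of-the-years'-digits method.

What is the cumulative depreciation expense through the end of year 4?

$45,192

Depreciable base = $54,220 − $5,800 = $48,420.
Sum of the years' digits = 5+4+3+2+1 = 15.
Year 1: $48,420 × 5/15 = $16,140. Book value $38,080.
Year 2: $48,420 × 4/15 = $12,912. Book value $25,168.
Year 3: $48,420 × 3/15 = $9,684. Book value $15,484.
Year 4: $48,420 × 2/15 = $6,456. Book value $9,028.
Accumulated through year 4 = $54,220 − $9,028 = $45,192.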